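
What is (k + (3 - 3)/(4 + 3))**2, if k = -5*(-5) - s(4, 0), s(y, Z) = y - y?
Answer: 625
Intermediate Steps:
s(y, Z) = 0
k = 25 (k = -5*(-5) - 1*0 = 25 + 0 = 25)
(k + (3 - 3)/(4 + 3))**2 = (25 + (3 - 3)/(4 + 3))**2 = (25 + 0/7)**2 = (25 + 0*(1/7))**2 = (25 + 0)**2 = 25**2 = 625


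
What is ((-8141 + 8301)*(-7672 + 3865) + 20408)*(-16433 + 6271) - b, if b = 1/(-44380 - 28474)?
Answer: 435848424375777/72854 ≈ 5.9825e+9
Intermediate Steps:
b = -1/72854 (b = 1/(-72854) = -1/72854 ≈ -1.3726e-5)
((-8141 + 8301)*(-7672 + 3865) + 20408)*(-16433 + 6271) - b = ((-8141 + 8301)*(-7672 + 3865) + 20408)*(-16433 + 6271) - 1*(-1/72854) = (160*(-3807) + 20408)*(-10162) + 1/72854 = (-609120 + 20408)*(-10162) + 1/72854 = -588712*(-10162) + 1/72854 = 5982491344 + 1/72854 = 435848424375777/72854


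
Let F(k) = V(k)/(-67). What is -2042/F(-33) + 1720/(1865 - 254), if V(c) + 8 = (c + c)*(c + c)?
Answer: 113942957/3502314 ≈ 32.534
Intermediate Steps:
V(c) = -8 + 4*c**2 (V(c) = -8 + (c + c)*(c + c) = -8 + (2*c)*(2*c) = -8 + 4*c**2)
F(k) = 8/67 - 4*k**2/67 (F(k) = (-8 + 4*k**2)/(-67) = (-8 + 4*k**2)*(-1/67) = 8/67 - 4*k**2/67)
-2042/F(-33) + 1720/(1865 - 254) = -2042/(8/67 - 4/67*(-33)**2) + 1720/(1865 - 254) = -2042/(8/67 - 4/67*1089) + 1720/1611 = -2042/(8/67 - 4356/67) + 1720*(1/1611) = -2042/(-4348/67) + 1720/1611 = -2042*(-67/4348) + 1720/1611 = 68407/2174 + 1720/1611 = 113942957/3502314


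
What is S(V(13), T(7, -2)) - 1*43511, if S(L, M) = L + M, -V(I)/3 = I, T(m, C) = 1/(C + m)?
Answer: -217749/5 ≈ -43550.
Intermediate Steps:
V(I) = -3*I
S(V(13), T(7, -2)) - 1*43511 = (-3*13 + 1/(-2 + 7)) - 1*43511 = (-39 + 1/5) - 43511 = -194/5 - 43511 = -217749/5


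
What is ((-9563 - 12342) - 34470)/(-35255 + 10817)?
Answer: 56375/24438 ≈ 2.3069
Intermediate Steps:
((-9563 - 12342) - 34470)/(-35255 + 10817) = (-21905 - 34470)/(-24438) = -56375*(-1/24438) = 56375/24438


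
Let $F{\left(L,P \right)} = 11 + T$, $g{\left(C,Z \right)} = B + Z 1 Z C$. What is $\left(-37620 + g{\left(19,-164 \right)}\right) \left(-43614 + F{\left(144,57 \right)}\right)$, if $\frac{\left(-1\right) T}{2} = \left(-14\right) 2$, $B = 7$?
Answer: $-20615628817$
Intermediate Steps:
$T = 56$ ($T = - 2 \left(\left(-14\right) 2\right) = \left(-2\right) \left(-28\right) = 56$)
$g{\left(C,Z \right)} = 7 + C Z^{2}$ ($g{\left(C,Z \right)} = 7 + Z 1 Z C = 7 + Z C Z = 7 + C Z^{2}$)
$F{\left(L,P \right)} = 67$ ($F{\left(L,P \right)} = 11 + 56 = 67$)
$\left(-37620 + g{\left(19,-164 \right)}\right) \left(-43614 + F{\left(144,57 \right)}\right) = \left(-37620 + \left(7 + 19 \left(-164\right)^{2}\right)\right) \left(-43614 + 67\right) = \left(-37620 + \left(7 + 19 \cdot 26896\right)\right) \left(-43547\right) = \left(-37620 + \left(7 + 511024\right)\right) \left(-43547\right) = \left(-37620 + 511031\right) \left(-43547\right) = 473411 \left(-43547\right) = -20615628817$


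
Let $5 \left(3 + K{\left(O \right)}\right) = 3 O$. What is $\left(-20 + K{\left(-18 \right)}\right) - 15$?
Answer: $- \frac{244}{5} \approx -48.8$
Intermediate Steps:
$K{\left(O \right)} = -3 + \frac{3 O}{5}$
$\left(-20 + K{\left(-18 \right)}\right) - 15 = \left(-20 + \left(-3 + \frac{3}{5} \left(-18\right)\right)\right) - 15 = \left(-20 - \frac{69}{5}\right) - 15 = - \frac{169}{5} - 15 = - \frac{244}{5}$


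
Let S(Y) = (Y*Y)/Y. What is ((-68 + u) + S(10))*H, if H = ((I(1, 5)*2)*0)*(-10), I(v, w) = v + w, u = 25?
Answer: 0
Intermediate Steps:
H = 0 (H = (((1 + 5)*2)*0)*(-10) = ((6*2)*0)*(-10) = (12*0)*(-10) = 0*(-10) = 0)
S(Y) = Y (S(Y) = Y²/Y = Y)
((-68 + u) + S(10))*H = ((-68 + 25) + 10)*0 = (-43 + 10)*0 = -33*0 = 0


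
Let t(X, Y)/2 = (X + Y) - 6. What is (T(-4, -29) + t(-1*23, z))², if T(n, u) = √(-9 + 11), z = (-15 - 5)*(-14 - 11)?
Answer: (942 + √2)² ≈ 8.9003e+5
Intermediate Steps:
z = 500 (z = -20*(-25) = 500)
T(n, u) = √2
t(X, Y) = -12 + 2*X + 2*Y (t(X, Y) = 2*((X + Y) - 6) = 2*(-6 + X + Y) = -12 + 2*X + 2*Y)
(T(-4, -29) + t(-1*23, z))² = (√2 + (-12 + 2*(-1*23) + 2*500))² = (√2 + (-12 + 2*(-23) + 1000))² = (√2 + (-12 - 46 + 1000))² = (√2 + 942)² = (942 + √2)²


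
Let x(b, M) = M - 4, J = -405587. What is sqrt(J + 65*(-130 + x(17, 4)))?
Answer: I*sqrt(414037) ≈ 643.46*I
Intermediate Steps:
x(b, M) = -4 + M
sqrt(J + 65*(-130 + x(17, 4))) = sqrt(-405587 + 65*(-130 + (-4 + 4))) = sqrt(-405587 + 65*(-130 + 0)) = sqrt(-405587 + 65*(-130)) = sqrt(-405587 - 8450) = sqrt(-414037) = I*sqrt(414037)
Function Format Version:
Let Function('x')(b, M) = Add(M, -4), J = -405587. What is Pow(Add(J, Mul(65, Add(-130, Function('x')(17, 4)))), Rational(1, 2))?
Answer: Mul(I, Pow(414037, Rational(1, 2))) ≈ Mul(643.46, I)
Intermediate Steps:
Function('x')(b, M) = Add(-4, M)
Pow(Add(J, Mul(65, Add(-130, Function('x')(17, 4)))), Rational(1, 2)) = Pow(Add(-405587, Mul(65, Add(-130, Add(-4, 4)))), Rational(1, 2)) = Pow(Add(-405587, Mul(65, Add(-130, 0))), Rational(1, 2)) = Pow(Add(-405587, Mul(65, -130)), Rational(1, 2)) = Pow(Add(-405587, -8450), Rational(1, 2)) = Pow(-414037, Rational(1, 2)) = Mul(I, Pow(414037, Rational(1, 2)))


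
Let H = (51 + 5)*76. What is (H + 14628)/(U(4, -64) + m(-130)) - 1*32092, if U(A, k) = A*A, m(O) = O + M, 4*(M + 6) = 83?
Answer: -12816060/397 ≈ -32282.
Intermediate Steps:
M = 59/4 (M = -6 + (¼)*83 = -6 + 83/4 = 59/4 ≈ 14.750)
H = 4256 (H = 56*76 = 4256)
m(O) = 59/4 + O (m(O) = O + 59/4 = 59/4 + O)
U(A, k) = A²
(H + 14628)/(U(4, -64) + m(-130)) - 1*32092 = (4256 + 14628)/(4² + (59/4 - 130)) - 1*32092 = 18884/(16 - 461/4) - 32092 = 18884/(-397/4) - 32092 = 18884*(-4/397) - 32092 = -75536/397 - 32092 = -12816060/397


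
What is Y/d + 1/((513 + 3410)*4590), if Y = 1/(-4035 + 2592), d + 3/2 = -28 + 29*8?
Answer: -52487/15590088306 ≈ -3.3667e-6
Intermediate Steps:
d = 405/2 (d = -3/2 + (-28 + 29*8) = -3/2 + (-28 + 232) = -3/2 + 204 = 405/2 ≈ 202.50)
Y = -1/1443 (Y = 1/(-1443) = -1/1443 ≈ -0.00069300)
Y/d + 1/((513 + 3410)*4590) = -1/(1443*405/2) + 1/((513 + 3410)*4590) = -1/1443*2/405 + (1/4590)/3923 = -2/584415 + (1/3923)*(1/4590) = -2/584415 + 1/18006570 = -52487/15590088306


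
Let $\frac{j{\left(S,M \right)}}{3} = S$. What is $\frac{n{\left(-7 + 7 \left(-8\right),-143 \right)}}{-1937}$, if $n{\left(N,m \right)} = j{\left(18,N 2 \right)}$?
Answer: $- \frac{54}{1937} \approx -0.027878$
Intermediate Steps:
$j{\left(S,M \right)} = 3 S$
$n{\left(N,m \right)} = 54$ ($n{\left(N,m \right)} = 3 \cdot 18 = 54$)
$\frac{n{\left(-7 + 7 \left(-8\right),-143 \right)}}{-1937} = \frac{54}{-1937} = 54 \left(- \frac{1}{1937}\right) = - \frac{54}{1937}$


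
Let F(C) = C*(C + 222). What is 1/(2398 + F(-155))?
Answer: -1/7987 ≈ -0.00012520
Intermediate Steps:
F(C) = C*(222 + C)
1/(2398 + F(-155)) = 1/(2398 - 155*(222 - 155)) = 1/(2398 - 155*67) = 1/(2398 - 10385) = 1/(-7987) = -1/7987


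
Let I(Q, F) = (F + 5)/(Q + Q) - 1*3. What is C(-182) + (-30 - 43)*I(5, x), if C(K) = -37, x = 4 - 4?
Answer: 291/2 ≈ 145.50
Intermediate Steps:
x = 0
I(Q, F) = -3 + (5 + F)/(2*Q) (I(Q, F) = (5 + F)/((2*Q)) - 3 = (5 + F)*(1/(2*Q)) - 3 = (5 + F)/(2*Q) - 3 = -3 + (5 + F)/(2*Q))
C(-182) + (-30 - 43)*I(5, x) = -37 + (-30 - 43)*((1/2)*(5 + 0 - 6*5)/5) = -37 - 73*(5 + 0 - 30)/(2*5) = -37 - 73*(-25)/(2*5) = -37 - 73*(-5/2) = -37 + 365/2 = 291/2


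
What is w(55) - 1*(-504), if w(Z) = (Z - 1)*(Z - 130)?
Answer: -3546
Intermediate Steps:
w(Z) = (-1 + Z)*(-130 + Z)
w(55) - 1*(-504) = (130 + 55² - 131*55) - 1*(-504) = (130 + 3025 - 7205) + 504 = -4050 + 504 = -3546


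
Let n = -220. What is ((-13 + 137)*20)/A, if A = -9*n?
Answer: 124/99 ≈ 1.2525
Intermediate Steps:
A = 1980 (A = -9*(-220) = 1980)
((-13 + 137)*20)/A = ((-13 + 137)*20)/1980 = (124*20)*(1/1980) = 2480*(1/1980) = 124/99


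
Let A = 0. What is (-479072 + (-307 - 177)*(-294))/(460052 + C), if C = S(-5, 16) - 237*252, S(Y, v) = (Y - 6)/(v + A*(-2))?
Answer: -125312/148959 ≈ -0.84125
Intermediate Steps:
S(Y, v) = (-6 + Y)/v (S(Y, v) = (Y - 6)/(v + 0*(-2)) = (-6 + Y)/(v + 0) = (-6 + Y)/v)
C = -955595/16 (C = (-6 - 5)/16 - 237*252 = (1/16)*(-11) - 59724 = -11/16 - 59724 = -955595/16 ≈ -59725.)
(-479072 + (-307 - 177)*(-294))/(460052 + C) = (-479072 + (-307 - 177)*(-294))/(460052 - 955595/16) = (-479072 - 484*(-294))/(6405237/16) = (-479072 + 142296)*(16/6405237) = -336776*16/6405237 = -125312/148959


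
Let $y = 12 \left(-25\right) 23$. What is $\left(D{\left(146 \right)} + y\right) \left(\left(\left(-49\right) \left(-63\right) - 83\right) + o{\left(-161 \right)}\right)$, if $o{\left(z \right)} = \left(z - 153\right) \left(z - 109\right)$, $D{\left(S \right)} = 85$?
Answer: $-598247960$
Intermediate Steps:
$y = -6900$ ($y = \left(-300\right) 23 = -6900$)
$o{\left(z \right)} = \left(-153 + z\right) \left(-109 + z\right)$
$\left(D{\left(146 \right)} + y\right) \left(\left(\left(-49\right) \left(-63\right) - 83\right) + o{\left(-161 \right)}\right) = \left(85 - 6900\right) \left(\left(\left(-49\right) \left(-63\right) - 83\right) + \left(16677 + \left(-161\right)^{2} - -42182\right)\right) = - 6815 \left(\left(3087 - 83\right) + \left(16677 + 25921 + 42182\right)\right) = - 6815 \left(3004 + 84780\right) = \left(-6815\right) 87784 = -598247960$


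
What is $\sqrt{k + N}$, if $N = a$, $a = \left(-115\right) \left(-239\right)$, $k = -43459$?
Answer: $7 i \sqrt{326} \approx 126.39 i$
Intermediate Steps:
$a = 27485$
$N = 27485$
$\sqrt{k + N} = \sqrt{-43459 + 27485} = \sqrt{-15974} = 7 i \sqrt{326}$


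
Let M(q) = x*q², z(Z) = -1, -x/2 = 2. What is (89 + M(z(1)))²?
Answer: 7225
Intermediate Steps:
x = -4 (x = -2*2 = -4)
M(q) = -4*q²
(89 + M(z(1)))² = (89 - 4*(-1)²)² = (89 - 4*1)² = (89 - 4)² = 85² = 7225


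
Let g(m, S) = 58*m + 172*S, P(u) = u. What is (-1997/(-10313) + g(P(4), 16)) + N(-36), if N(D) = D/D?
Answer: 30786302/10313 ≈ 2985.2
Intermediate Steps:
N(D) = 1
(-1997/(-10313) + g(P(4), 16)) + N(-36) = (-1997/(-10313) + (58*4 + 172*16)) + 1 = (-1997*(-1/10313) + (232 + 2752)) + 1 = (1997/10313 + 2984) + 1 = 30775989/10313 + 1 = 30786302/10313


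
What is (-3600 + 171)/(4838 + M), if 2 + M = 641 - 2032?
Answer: -3429/3445 ≈ -0.99536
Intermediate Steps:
M = -1393 (M = -2 + (641 - 2032) = -2 - 1391 = -1393)
(-3600 + 171)/(4838 + M) = (-3600 + 171)/(4838 - 1393) = -3429/3445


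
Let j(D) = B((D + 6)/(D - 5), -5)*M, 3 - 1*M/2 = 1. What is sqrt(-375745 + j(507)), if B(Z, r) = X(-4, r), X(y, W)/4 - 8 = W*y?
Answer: I*sqrt(375297) ≈ 612.62*I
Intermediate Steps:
X(y, W) = 32 + 4*W*y (X(y, W) = 32 + 4*(W*y) = 32 + 4*W*y)
M = 4 (M = 6 - 2*1 = 6 - 2 = 4)
B(Z, r) = 32 - 16*r (B(Z, r) = 32 + 4*r*(-4) = 32 - 16*r)
j(D) = 448 (j(D) = (32 - 16*(-5))*4 = (32 + 80)*4 = 112*4 = 448)
sqrt(-375745 + j(507)) = sqrt(-375745 + 448) = sqrt(-375297) = I*sqrt(375297)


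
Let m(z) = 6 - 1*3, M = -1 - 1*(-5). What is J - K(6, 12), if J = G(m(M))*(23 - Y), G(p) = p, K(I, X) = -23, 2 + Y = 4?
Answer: 86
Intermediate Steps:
Y = 2 (Y = -2 + 4 = 2)
M = 4 (M = -1 + 5 = 4)
m(z) = 3 (m(z) = 6 - 3 = 3)
J = 63 (J = 3*(23 - 1*2) = 3*(23 - 2) = 3*21 = 63)
J - K(6, 12) = 63 - 1*(-23) = 63 + 23 = 86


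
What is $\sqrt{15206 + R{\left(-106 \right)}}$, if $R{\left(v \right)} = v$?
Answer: $10 \sqrt{151} \approx 122.88$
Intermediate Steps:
$\sqrt{15206 + R{\left(-106 \right)}} = \sqrt{15206 - 106} = \sqrt{15100} = 10 \sqrt{151}$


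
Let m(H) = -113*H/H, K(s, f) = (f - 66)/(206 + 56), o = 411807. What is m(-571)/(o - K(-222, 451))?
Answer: -29606/107893049 ≈ -0.00027440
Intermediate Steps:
K(s, f) = -33/131 + f/262 (K(s, f) = (-66 + f)/262 = (-66 + f)*(1/262) = -33/131 + f/262)
m(H) = -113 (m(H) = -113*1 = -113)
m(-571)/(o - K(-222, 451)) = -113/(411807 - (-33/131 + (1/262)*451)) = -113/(411807 - (-33/131 + 451/262)) = -113/(411807 - 1*385/262) = -113/(411807 - 385/262) = -113/107893049/262 = -113*262/107893049 = -29606/107893049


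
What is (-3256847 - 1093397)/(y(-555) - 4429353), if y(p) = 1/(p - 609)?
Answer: 5063684016/5155766893 ≈ 0.98214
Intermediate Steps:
y(p) = 1/(-609 + p)
(-3256847 - 1093397)/(y(-555) - 4429353) = (-3256847 - 1093397)/(1/(-609 - 555) - 4429353) = -4350244/(1/(-1164) - 4429353) = -4350244/(-1/1164 - 4429353) = -4350244/(-5155766893/1164) = -4350244*(-1164/5155766893) = 5063684016/5155766893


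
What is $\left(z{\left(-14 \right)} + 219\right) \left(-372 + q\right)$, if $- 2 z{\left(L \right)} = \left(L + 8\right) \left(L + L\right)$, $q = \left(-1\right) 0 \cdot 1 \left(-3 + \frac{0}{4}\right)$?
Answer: $-50220$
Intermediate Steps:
$q = 0$ ($q = 0 \cdot 1 \left(-3 + 0 \cdot \frac{1}{4}\right) = 0 \cdot 1 \left(-3 + 0\right) = 0 \cdot 1 \left(-3\right) = 0 \left(-3\right) = 0$)
$z{\left(L \right)} = - L \left(8 + L\right)$ ($z{\left(L \right)} = - \frac{\left(L + 8\right) \left(L + L\right)}{2} = - \frac{\left(8 + L\right) 2 L}{2} = - \frac{2 L \left(8 + L\right)}{2} = - L \left(8 + L\right)$)
$\left(z{\left(-14 \right)} + 219\right) \left(-372 + q\right) = \left(\left(-1\right) \left(-14\right) \left(8 - 14\right) + 219\right) \left(-372 + 0\right) = \left(\left(-1\right) \left(-14\right) \left(-6\right) + 219\right) \left(-372\right) = \left(-84 + 219\right) \left(-372\right) = 135 \left(-372\right) = -50220$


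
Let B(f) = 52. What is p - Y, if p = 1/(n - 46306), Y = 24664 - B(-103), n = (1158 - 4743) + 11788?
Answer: -937791037/38103 ≈ -24612.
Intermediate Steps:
n = 8203 (n = -3585 + 11788 = 8203)
Y = 24612 (Y = 24664 - 1*52 = 24664 - 52 = 24612)
p = -1/38103 (p = 1/(8203 - 46306) = 1/(-38103) = -1/38103 ≈ -2.6245e-5)
p - Y = -1/38103 - 1*24612 = -1/38103 - 24612 = -937791037/38103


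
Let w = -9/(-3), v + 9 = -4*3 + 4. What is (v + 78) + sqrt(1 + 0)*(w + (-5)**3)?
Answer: -61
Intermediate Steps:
v = -17 (v = -9 + (-4*3 + 4) = -9 + (-12 + 4) = -9 - 8 = -17)
w = 3 (w = -9*(-1/3) = 3)
(v + 78) + sqrt(1 + 0)*(w + (-5)**3) = (-17 + 78) + sqrt(1 + 0)*(3 + (-5)**3) = 61 + sqrt(1)*(3 - 125) = 61 + 1*(-122) = 61 - 122 = -61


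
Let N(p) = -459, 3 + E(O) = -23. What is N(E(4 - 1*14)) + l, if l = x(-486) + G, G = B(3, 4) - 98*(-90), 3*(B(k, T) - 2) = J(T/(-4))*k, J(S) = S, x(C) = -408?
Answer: 7954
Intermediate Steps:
E(O) = -26 (E(O) = -3 - 23 = -26)
B(k, T) = 2 - T*k/12 (B(k, T) = 2 + ((T/(-4))*k)/3 = 2 + ((T*(-¼))*k)/3 = 2 + ((-T/4)*k)/3 = 2 + (-T*k/4)/3 = 2 - T*k/12)
G = 8821 (G = (2 - 1/12*4*3) - 98*(-90) = (2 - 1) + 8820 = 1 + 8820 = 8821)
l = 8413 (l = -408 + 8821 = 8413)
N(E(4 - 1*14)) + l = -459 + 8413 = 7954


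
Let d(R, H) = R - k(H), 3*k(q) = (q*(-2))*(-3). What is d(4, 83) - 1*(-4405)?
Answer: 4243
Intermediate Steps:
k(q) = 2*q (k(q) = ((q*(-2))*(-3))/3 = (-2*q*(-3))/3 = (6*q)/3 = 2*q)
d(R, H) = R - 2*H
d(4, 83) - 1*(-4405) = (4 - 2*83) - 1*(-4405) = (4 - 166) + 4405 = -162 + 4405 = 4243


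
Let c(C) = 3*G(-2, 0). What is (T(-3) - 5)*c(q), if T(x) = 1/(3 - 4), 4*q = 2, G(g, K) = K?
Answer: 0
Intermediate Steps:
q = ½ (q = (¼)*2 = ½ ≈ 0.50000)
T(x) = -1 (T(x) = 1/(-1) = -1)
c(C) = 0 (c(C) = 3*0 = 0)
(T(-3) - 5)*c(q) = (-1 - 5)*0 = -6*0 = 0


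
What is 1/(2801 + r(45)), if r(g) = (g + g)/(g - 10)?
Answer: 7/19625 ≈ 0.00035669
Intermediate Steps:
r(g) = 2*g/(-10 + g) (r(g) = (2*g)/(-10 + g) = 2*g/(-10 + g))
1/(2801 + r(45)) = 1/(2801 + 2*45/(-10 + 45)) = 1/(2801 + 2*45/35) = 1/(2801 + 2*45*(1/35)) = 1/(2801 + 18/7) = 1/(19625/7) = 7/19625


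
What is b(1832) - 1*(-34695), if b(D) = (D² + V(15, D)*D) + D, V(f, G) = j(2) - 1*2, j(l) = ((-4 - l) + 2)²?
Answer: 3418399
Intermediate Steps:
j(l) = (-2 - l)²
V(f, G) = 14 (V(f, G) = (2 + 2)² - 1*2 = 4² - 2 = 16 - 2 = 14)
b(D) = D² + 15*D (b(D) = (D² + 14*D) + D = D² + 15*D)
b(1832) - 1*(-34695) = 1832*(15 + 1832) - 1*(-34695) = 1832*1847 + 34695 = 3383704 + 34695 = 3418399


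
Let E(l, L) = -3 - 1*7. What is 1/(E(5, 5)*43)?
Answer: -1/430 ≈ -0.0023256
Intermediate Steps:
E(l, L) = -10 (E(l, L) = -3 - 7 = -10)
1/(E(5, 5)*43) = 1/(-10*43) = 1/(-430) = -1/430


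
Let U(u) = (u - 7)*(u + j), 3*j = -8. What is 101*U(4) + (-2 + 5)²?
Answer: -395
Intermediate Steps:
j = -8/3 (j = (⅓)*(-8) = -8/3 ≈ -2.6667)
U(u) = (-7 + u)*(-8/3 + u) (U(u) = (u - 7)*(u - 8/3) = (-7 + u)*(-8/3 + u))
101*U(4) + (-2 + 5)² = 101*(56/3 + 4² - 29/3*4) + (-2 + 5)² = 101*(56/3 + 16 - 116/3) + 3² = 101*(-4) + 9 = -404 + 9 = -395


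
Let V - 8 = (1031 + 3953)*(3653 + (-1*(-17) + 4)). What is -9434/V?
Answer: -4717/9155612 ≈ -0.00051520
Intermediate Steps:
V = 18311224 (V = 8 + (1031 + 3953)*(3653 + (-1*(-17) + 4)) = 8 + 4984*(3653 + (17 + 4)) = 8 + 4984*(3653 + 21) = 8 + 4984*3674 = 8 + 18311216 = 18311224)
-9434/V = -9434/18311224 = -9434*1/18311224 = -4717/9155612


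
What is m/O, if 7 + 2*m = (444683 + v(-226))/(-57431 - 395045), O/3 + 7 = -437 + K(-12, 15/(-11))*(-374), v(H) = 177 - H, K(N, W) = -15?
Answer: -1806209/7012473048 ≈ -0.00025757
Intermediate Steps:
O = 15498 (O = -21 + 3*(-437 - 15*(-374)) = -21 + 3*(-437 + 5610) = -21 + 3*5173 = -21 + 15519 = 15498)
m = -1806209/452476 (m = -7/2 + ((444683 + (177 - 1*(-226)))/(-57431 - 395045))/2 = -7/2 + ((444683 + (177 + 226))/(-452476))/2 = -7/2 + ((444683 + 403)*(-1/452476))/2 = -7/2 + (445086*(-1/452476))/2 = -7/2 + (1/2)*(-222543/226238) = -7/2 - 222543/452476 = -1806209/452476 ≈ -3.9918)
m/O = -1806209/452476/15498 = -1806209/452476*1/15498 = -1806209/7012473048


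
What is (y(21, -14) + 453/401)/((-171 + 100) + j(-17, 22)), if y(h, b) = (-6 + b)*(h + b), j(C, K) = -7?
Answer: 55687/31278 ≈ 1.7804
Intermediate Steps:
y(h, b) = (-6 + b)*(b + h)
(y(21, -14) + 453/401)/((-171 + 100) + j(-17, 22)) = (((-14)² - 6*(-14) - 6*21 - 14*21) + 453/401)/((-171 + 100) - 7) = ((196 + 84 - 126 - 294) + 453*(1/401))/(-71 - 7) = (-140 + 453/401)/(-78) = -55687/401*(-1/78) = 55687/31278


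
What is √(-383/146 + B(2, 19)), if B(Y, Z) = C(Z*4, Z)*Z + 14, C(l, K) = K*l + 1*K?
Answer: √592763358/146 ≈ 166.76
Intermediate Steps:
C(l, K) = K + K*l (C(l, K) = K*l + K = K + K*l)
B(Y, Z) = 14 + Z²*(1 + 4*Z) (B(Y, Z) = (Z*(1 + Z*4))*Z + 14 = (Z*(1 + 4*Z))*Z + 14 = Z²*(1 + 4*Z) + 14 = 14 + Z²*(1 + 4*Z))
√(-383/146 + B(2, 19)) = √(-383/146 + (14 + 19²*(1 + 4*19))) = √(-383*1/146 + (14 + 361*(1 + 76))) = √(-383/146 + (14 + 361*77)) = √(-383/146 + (14 + 27797)) = √(-383/146 + 27811) = √(4060023/146) = √592763358/146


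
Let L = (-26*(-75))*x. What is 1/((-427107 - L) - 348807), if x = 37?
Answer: -1/848064 ≈ -1.1792e-6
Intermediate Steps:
L = 72150 (L = -26*(-75)*37 = 1950*37 = 72150)
1/((-427107 - L) - 348807) = 1/((-427107 - 1*72150) - 348807) = 1/((-427107 - 72150) - 348807) = 1/(-499257 - 348807) = 1/(-848064) = -1/848064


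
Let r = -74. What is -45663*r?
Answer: 3379062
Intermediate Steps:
-45663*r = -45663*(-74) = 3379062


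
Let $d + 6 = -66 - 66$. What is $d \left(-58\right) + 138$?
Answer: $8142$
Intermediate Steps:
$d = -138$ ($d = -6 - 132 = -138$)
$d \left(-58\right) + 138 = \left(-138\right) \left(-58\right) + 138 = 8004 + 138 = 8142$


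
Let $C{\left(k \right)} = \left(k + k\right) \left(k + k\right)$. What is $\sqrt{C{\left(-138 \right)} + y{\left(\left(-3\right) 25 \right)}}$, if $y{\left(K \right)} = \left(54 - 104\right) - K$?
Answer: $\sqrt{76201} \approx 276.05$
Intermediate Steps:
$C{\left(k \right)} = 4 k^{2}$ ($C{\left(k \right)} = 2 k 2 k = 4 k^{2}$)
$y{\left(K \right)} = -50 - K$
$\sqrt{C{\left(-138 \right)} + y{\left(\left(-3\right) 25 \right)}} = \sqrt{4 \left(-138\right)^{2} - \left(50 - 75\right)} = \sqrt{4 \cdot 19044 - -25} = \sqrt{76176 + \left(-50 + 75\right)} = \sqrt{76176 + 25} = \sqrt{76201}$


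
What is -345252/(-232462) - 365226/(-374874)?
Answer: 17860597055/7261996649 ≈ 2.4595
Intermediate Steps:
-345252/(-232462) - 365226/(-374874) = -345252*(-1/232462) - 365226*(-1/374874) = 172626/116231 + 60871/62479 = 17860597055/7261996649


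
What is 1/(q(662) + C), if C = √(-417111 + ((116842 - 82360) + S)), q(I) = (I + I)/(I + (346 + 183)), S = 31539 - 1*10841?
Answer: 1576884/513393999787 - 1418481*I*√361931/513393999787 ≈ 3.0715e-6 - 0.0016622*I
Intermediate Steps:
S = 20698 (S = 31539 - 10841 = 20698)
q(I) = 2*I/(529 + I) (q(I) = (2*I)/(I + 529) = (2*I)/(529 + I) = 2*I/(529 + I))
C = I*√361931 (C = √(-417111 + ((116842 - 82360) + 20698)) = √(-417111 + (34482 + 20698)) = √(-417111 + 55180) = √(-361931) = I*√361931 ≈ 601.61*I)
1/(q(662) + C) = 1/(2*662/(529 + 662) + I*√361931) = 1/(2*662/1191 + I*√361931) = 1/(2*662*(1/1191) + I*√361931) = 1/(1324/1191 + I*√361931)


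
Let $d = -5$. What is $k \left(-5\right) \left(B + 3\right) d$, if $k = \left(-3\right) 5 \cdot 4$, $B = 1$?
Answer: $-6000$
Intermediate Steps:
$k = -60$ ($k = \left(-15\right) 4 = -60$)
$k \left(-5\right) \left(B + 3\right) d = \left(-60\right) \left(-5\right) \left(1 + 3\right) \left(-5\right) = 300 \cdot 4 \left(-5\right) = 300 \left(-20\right) = -6000$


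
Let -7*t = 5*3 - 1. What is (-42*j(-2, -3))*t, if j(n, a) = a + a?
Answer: -504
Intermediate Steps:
j(n, a) = 2*a
t = -2 (t = -(5*3 - 1)/7 = -(15 - 1)/7 = -⅐*14 = -2)
(-42*j(-2, -3))*t = -84*(-3)*(-2) = -42*(-6)*(-2) = 252*(-2) = -504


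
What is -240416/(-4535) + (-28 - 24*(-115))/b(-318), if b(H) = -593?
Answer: 130177068/2689255 ≈ 48.406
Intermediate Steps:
-240416/(-4535) + (-28 - 24*(-115))/b(-318) = -240416/(-4535) + (-28 - 24*(-115))/(-593) = -240416*(-1/4535) + (-28 + 2760)*(-1/593) = 240416/4535 + 2732*(-1/593) = 240416/4535 - 2732/593 = 130177068/2689255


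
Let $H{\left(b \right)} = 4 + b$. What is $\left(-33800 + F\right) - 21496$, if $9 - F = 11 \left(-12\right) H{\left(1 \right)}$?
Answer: $-54627$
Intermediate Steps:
$F = 669$ ($F = 9 - 11 \left(-12\right) \left(4 + 1\right) = 9 - \left(-132\right) 5 = 9 - -660 = 9 + 660 = 669$)
$\left(-33800 + F\right) - 21496 = \left(-33800 + 669\right) - 21496 = -33131 - 21496 = -54627$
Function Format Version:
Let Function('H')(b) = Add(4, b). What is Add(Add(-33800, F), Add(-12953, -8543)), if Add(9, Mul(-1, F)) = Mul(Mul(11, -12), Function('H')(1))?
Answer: -54627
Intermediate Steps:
F = 669 (F = Add(9, Mul(-1, Mul(Mul(11, -12), Add(4, 1)))) = Add(9, Mul(-1, Mul(-132, 5))) = Add(9, Mul(-1, -660)) = Add(9, 660) = 669)
Add(Add(-33800, F), Add(-12953, -8543)) = Add(Add(-33800, 669), Add(-12953, -8543)) = Add(-33131, -21496) = -54627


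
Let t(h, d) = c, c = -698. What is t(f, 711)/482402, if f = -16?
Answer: -349/241201 ≈ -0.0014469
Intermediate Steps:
t(h, d) = -698
t(f, 711)/482402 = -698/482402 = -698*1/482402 = -349/241201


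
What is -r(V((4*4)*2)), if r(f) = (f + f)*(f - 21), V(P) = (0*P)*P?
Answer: 0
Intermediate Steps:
V(P) = 0 (V(P) = 0*P = 0)
r(f) = 2*f*(-21 + f) (r(f) = (2*f)*(-21 + f) = 2*f*(-21 + f))
-r(V((4*4)*2)) = -2*0*(-21 + 0) = -2*0*(-21) = -1*0 = 0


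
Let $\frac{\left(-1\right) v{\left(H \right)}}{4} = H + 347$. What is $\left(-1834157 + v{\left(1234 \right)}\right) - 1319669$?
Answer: $-3160150$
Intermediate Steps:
$v{\left(H \right)} = -1388 - 4 H$ ($v{\left(H \right)} = - 4 \left(H + 347\right) = - 4 \left(347 + H\right) = -1388 - 4 H$)
$\left(-1834157 + v{\left(1234 \right)}\right) - 1319669 = \left(-1834157 - 6324\right) - 1319669 = -1840481 - 1319669 = -3160150$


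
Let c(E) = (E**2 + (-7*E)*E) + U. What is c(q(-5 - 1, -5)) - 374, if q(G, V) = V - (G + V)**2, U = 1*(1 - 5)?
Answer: -95634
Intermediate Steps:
U = -4 (U = 1*(-4) = -4)
c(E) = -4 - 6*E**2 (c(E) = (E**2 + (-7*E)*E) - 4 = (E**2 - 7*E**2) - 4 = -6*E**2 - 4 = -4 - 6*E**2)
c(q(-5 - 1, -5)) - 374 = (-4 - 6*(-5 - ((-5 - 1) - 5)**2)**2) - 374 = (-4 - 6*(-5 - (-6 - 5)**2)**2) - 374 = (-4 - 6*(-5 - 1*(-11)**2)**2) - 374 = (-4 - 6*(-5 - 1*121)**2) - 374 = (-4 - 6*(-5 - 121)**2) - 374 = (-4 - 6*(-126)**2) - 374 = (-4 - 6*15876) - 374 = (-4 - 95256) - 374 = -95260 - 374 = -95634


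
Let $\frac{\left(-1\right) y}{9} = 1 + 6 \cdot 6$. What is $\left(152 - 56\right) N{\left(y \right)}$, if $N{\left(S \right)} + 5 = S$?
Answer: $-32448$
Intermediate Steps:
$y = -333$ ($y = - 9 \left(1 + 6 \cdot 6\right) = - 9 \left(1 + 36\right) = \left(-9\right) 37 = -333$)
$N{\left(S \right)} = -5 + S$
$\left(152 - 56\right) N{\left(y \right)} = \left(152 - 56\right) \left(-5 - 333\right) = 96 \left(-338\right) = -32448$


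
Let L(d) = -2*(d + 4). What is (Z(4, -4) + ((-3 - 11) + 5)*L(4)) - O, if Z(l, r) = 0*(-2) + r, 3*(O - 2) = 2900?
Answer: -2486/3 ≈ -828.67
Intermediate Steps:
O = 2906/3 (O = 2 + (1/3)*2900 = 2 + 2900/3 = 2906/3 ≈ 968.67)
L(d) = -8 - 2*d (L(d) = -2*(4 + d) = -8 - 2*d)
Z(l, r) = r (Z(l, r) = 0 + r = r)
(Z(4, -4) + ((-3 - 11) + 5)*L(4)) - O = (-4 + ((-3 - 11) + 5)*(-8 - 2*4)) - 1*2906/3 = (-4 + (-14 + 5)*(-8 - 8)) - 2906/3 = (-4 - 9*(-16)) - 2906/3 = (-4 + 144) - 2906/3 = 140 - 2906/3 = -2486/3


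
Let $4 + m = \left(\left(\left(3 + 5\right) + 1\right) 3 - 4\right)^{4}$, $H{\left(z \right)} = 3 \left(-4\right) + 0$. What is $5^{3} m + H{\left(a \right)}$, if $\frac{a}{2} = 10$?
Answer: $34979613$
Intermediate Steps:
$a = 20$ ($a = 2 \cdot 10 = 20$)
$H{\left(z \right)} = -12$ ($H{\left(z \right)} = -12 + 0 = -12$)
$m = 279837$ ($m = -4 + \left(\left(\left(3 + 5\right) + 1\right) 3 - 4\right)^{4} = -4 + \left(\left(8 + 1\right) 3 - 4\right)^{4} = -4 + \left(9 \cdot 3 - 4\right)^{4} = -4 + \left(27 - 4\right)^{4} = -4 + 23^{4} = -4 + 279841 = 279837$)
$5^{3} m + H{\left(a \right)} = 5^{3} \cdot 279837 - 12 = 125 \cdot 279837 - 12 = 34979625 - 12 = 34979613$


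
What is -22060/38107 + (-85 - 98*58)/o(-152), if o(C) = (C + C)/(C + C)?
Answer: -219861343/38107 ≈ -5769.6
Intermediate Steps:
o(C) = 1 (o(C) = (2*C)/((2*C)) = (2*C)*(1/(2*C)) = 1)
-22060/38107 + (-85 - 98*58)/o(-152) = -22060/38107 + (-85 - 98*58)/1 = -22060*1/38107 + (-85 - 5684)*1 = -22060/38107 - 5769*1 = -22060/38107 - 5769 = -219861343/38107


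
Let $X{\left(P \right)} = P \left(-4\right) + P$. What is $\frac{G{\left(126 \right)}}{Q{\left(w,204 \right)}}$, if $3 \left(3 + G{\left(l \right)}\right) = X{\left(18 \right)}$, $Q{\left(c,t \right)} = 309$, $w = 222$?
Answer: $- \frac{7}{103} \approx -0.067961$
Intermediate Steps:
$X{\left(P \right)} = - 3 P$ ($X{\left(P \right)} = - 4 P + P = - 3 P$)
$G{\left(l \right)} = -21$ ($G{\left(l \right)} = -3 + \frac{\left(-3\right) 18}{3} = -3 + \frac{1}{3} \left(-54\right) = -3 - 18 = -21$)
$\frac{G{\left(126 \right)}}{Q{\left(w,204 \right)}} = - \frac{21}{309} = \left(-21\right) \frac{1}{309} = - \frac{7}{103}$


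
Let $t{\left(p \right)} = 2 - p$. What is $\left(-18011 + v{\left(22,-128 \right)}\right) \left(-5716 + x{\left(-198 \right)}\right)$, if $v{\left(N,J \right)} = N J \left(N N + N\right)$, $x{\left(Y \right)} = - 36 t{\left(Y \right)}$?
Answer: $18636586812$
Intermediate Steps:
$x{\left(Y \right)} = -72 + 36 Y$ ($x{\left(Y \right)} = - 36 \left(2 - Y\right) = -72 + 36 Y$)
$v{\left(N,J \right)} = J N \left(N + N^{2}\right)$ ($v{\left(N,J \right)} = J N \left(N^{2} + N\right) = J N \left(N + N^{2}\right)$)
$\left(-18011 + v{\left(22,-128 \right)}\right) \left(-5716 + x{\left(-198 \right)}\right) = \left(-18011 - 128 \cdot 22^{2} \left(1 + 22\right)\right) \left(-5716 + \left(-72 + 36 \left(-198\right)\right)\right) = \left(-18011 - 61952 \cdot 23\right) \left(-5716 - 7200\right) = \left(-18011 - 1424896\right) \left(-5716 - 7200\right) = \left(-1442907\right) \left(-12916\right) = 18636586812$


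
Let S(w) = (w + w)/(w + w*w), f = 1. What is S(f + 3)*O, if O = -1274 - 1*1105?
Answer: -4758/5 ≈ -951.60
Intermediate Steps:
O = -2379 (O = -1274 - 1105 = -2379)
S(w) = 2*w/(w + w²) (S(w) = (2*w)/(w + w²) = 2*w/(w + w²))
S(f + 3)*O = (2/(1 + (1 + 3)))*(-2379) = (2/(1 + 4))*(-2379) = (2/5)*(-2379) = (2*(⅕))*(-2379) = (⅖)*(-2379) = -4758/5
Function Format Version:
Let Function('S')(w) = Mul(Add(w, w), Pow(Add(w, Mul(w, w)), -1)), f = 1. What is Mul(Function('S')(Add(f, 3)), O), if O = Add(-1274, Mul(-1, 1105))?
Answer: Rational(-4758, 5) ≈ -951.60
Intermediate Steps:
O = -2379 (O = Add(-1274, -1105) = -2379)
Function('S')(w) = Mul(2, w, Pow(Add(w, Pow(w, 2)), -1)) (Function('S')(w) = Mul(Mul(2, w), Pow(Add(w, Pow(w, 2)), -1)) = Mul(2, w, Pow(Add(w, Pow(w, 2)), -1)))
Mul(Function('S')(Add(f, 3)), O) = Mul(Mul(2, Pow(Add(1, Add(1, 3)), -1)), -2379) = Mul(Mul(2, Pow(Add(1, 4), -1)), -2379) = Mul(Mul(2, Pow(5, -1)), -2379) = Mul(Mul(2, Rational(1, 5)), -2379) = Mul(Rational(2, 5), -2379) = Rational(-4758, 5)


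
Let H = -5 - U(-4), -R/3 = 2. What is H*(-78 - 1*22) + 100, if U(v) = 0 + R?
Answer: 0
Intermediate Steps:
R = -6 (R = -3*2 = -6)
U(v) = -6 (U(v) = 0 - 6 = -6)
H = 1 (H = -5 - 1*(-6) = -5 + 6 = 1)
H*(-78 - 1*22) + 100 = 1*(-78 - 1*22) + 100 = 1*(-78 - 22) + 100 = 1*(-100) + 100 = -100 + 100 = 0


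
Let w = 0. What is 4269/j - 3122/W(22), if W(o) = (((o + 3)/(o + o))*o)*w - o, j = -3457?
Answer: 5349418/38027 ≈ 140.67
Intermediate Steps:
W(o) = -o (W(o) = (((o + 3)/(o + o))*o)*0 - o = (((3 + o)/((2*o)))*o)*0 - o = (((3 + o)*(1/(2*o)))*o)*0 - o = (((3 + o)/(2*o))*o)*0 - o = (3/2 + o/2)*0 - o = 0 - o = -o)
4269/j - 3122/W(22) = 4269/(-3457) - 3122/((-1*22)) = 4269*(-1/3457) - 3122/(-22) = -4269/3457 - 3122*(-1/22) = -4269/3457 + 1561/11 = 5349418/38027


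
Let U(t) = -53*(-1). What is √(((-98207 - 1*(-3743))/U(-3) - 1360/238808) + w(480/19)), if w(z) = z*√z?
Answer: √(-1610529037775744942 + 4805855813009280*√570)/30059957 ≈ 40.686*I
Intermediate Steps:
w(z) = z^(3/2)
U(t) = 53
√(((-98207 - 1*(-3743))/U(-3) - 1360/238808) + w(480/19)) = √(((-98207 - 1*(-3743))/53 - 1360/238808) + (480/19)^(3/2)) = √(((-98207 + 3743)*(1/53) - 1360*1/238808) + (480*(1/19))^(3/2)) = √((-94464*1/53 - 170/29851) + (480/19)^(3/2)) = √((-94464/53 - 170/29851) + 1920*√570/361) = √(-2819853874/1582103 + 1920*√570/361)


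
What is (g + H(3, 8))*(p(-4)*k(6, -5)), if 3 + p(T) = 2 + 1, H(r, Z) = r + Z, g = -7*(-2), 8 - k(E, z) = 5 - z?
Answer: 0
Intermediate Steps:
k(E, z) = 3 + z (k(E, z) = 8 - (5 - z) = 8 + (-5 + z) = 3 + z)
g = 14
H(r, Z) = Z + r
p(T) = 0 (p(T) = -3 + (2 + 1) = -3 + 3 = 0)
(g + H(3, 8))*(p(-4)*k(6, -5)) = (14 + (8 + 3))*(0*(3 - 5)) = (14 + 11)*(0*(-2)) = 25*0 = 0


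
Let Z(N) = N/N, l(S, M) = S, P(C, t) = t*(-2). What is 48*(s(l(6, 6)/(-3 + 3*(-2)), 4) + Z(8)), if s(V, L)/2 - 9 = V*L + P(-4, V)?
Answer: 784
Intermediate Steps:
P(C, t) = -2*t
Z(N) = 1
s(V, L) = 18 - 4*V + 2*L*V (s(V, L) = 18 + 2*(V*L - 2*V) = 18 + 2*(L*V - 2*V) = 18 + 2*(-2*V + L*V) = 18 + (-4*V + 2*L*V) = 18 - 4*V + 2*L*V)
48*(s(l(6, 6)/(-3 + 3*(-2)), 4) + Z(8)) = 48*((18 - 24/(-3 + 3*(-2)) + 2*4*(6/(-3 + 3*(-2)))) + 1) = 48*((18 - 24/(-3 - 6) + 2*4*(6/(-3 - 6))) + 1) = 48*((18 - 24/(-9) + 2*4*(6/(-9))) + 1) = 48*((18 - 24*(-1)/9 + 2*4*(6*(-⅑))) + 1) = 48*((18 - 4*(-⅔) + 2*4*(-⅔)) + 1) = 48*((18 + 8/3 - 16/3) + 1) = 48*(46/3 + 1) = 48*(49/3) = 784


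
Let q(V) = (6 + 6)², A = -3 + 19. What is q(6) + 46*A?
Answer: 880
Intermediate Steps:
A = 16
q(V) = 144 (q(V) = 12² = 144)
q(6) + 46*A = 144 + 46*16 = 144 + 736 = 880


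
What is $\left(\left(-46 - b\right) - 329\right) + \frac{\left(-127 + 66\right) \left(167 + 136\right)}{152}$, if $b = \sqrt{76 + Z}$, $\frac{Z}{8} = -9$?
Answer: $- \frac{75787}{152} \approx -498.6$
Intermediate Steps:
$Z = -72$ ($Z = 8 \left(-9\right) = -72$)
$b = 2$ ($b = \sqrt{76 - 72} = \sqrt{4} = 2$)
$\left(\left(-46 - b\right) - 329\right) + \frac{\left(-127 + 66\right) \left(167 + 136\right)}{152} = \left(\left(-46 - 2\right) - 329\right) + \frac{\left(-127 + 66\right) \left(167 + 136\right)}{152} = \left(\left(-46 - 2\right) - 329\right) + \left(-61\right) 303 \cdot \frac{1}{152} = \left(-48 - 329\right) - \frac{18483}{152} = -377 - \frac{18483}{152} = - \frac{75787}{152}$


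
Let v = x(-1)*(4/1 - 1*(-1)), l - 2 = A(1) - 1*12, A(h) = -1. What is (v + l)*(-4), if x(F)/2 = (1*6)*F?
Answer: 284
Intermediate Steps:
l = -11 (l = 2 + (-1 - 1*12) = 2 + (-1 - 12) = 2 - 13 = -11)
x(F) = 12*F (x(F) = 2*((1*6)*F) = 2*(6*F) = 12*F)
v = -60 (v = (12*(-1))*(4/1 - 1*(-1)) = -12*(4*1 + 1) = -12*(4 + 1) = -12*5 = -60)
(v + l)*(-4) = (-60 - 11)*(-4) = -71*(-4) = 284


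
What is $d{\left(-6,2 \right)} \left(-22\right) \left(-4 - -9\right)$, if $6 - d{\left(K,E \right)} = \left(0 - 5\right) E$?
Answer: $-1760$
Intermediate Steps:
$d{\left(K,E \right)} = 6 + 5 E$ ($d{\left(K,E \right)} = 6 - \left(0 - 5\right) E = 6 - - 5 E = 6 + 5 E$)
$d{\left(-6,2 \right)} \left(-22\right) \left(-4 - -9\right) = \left(6 + 5 \cdot 2\right) \left(-22\right) \left(-4 - -9\right) = \left(6 + 10\right) \left(-22\right) \left(-4 + 9\right) = 16 \left(-22\right) 5 = \left(-352\right) 5 = -1760$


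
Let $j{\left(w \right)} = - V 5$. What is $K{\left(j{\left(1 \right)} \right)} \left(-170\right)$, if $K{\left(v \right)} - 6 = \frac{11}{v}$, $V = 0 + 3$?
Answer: $- \frac{2686}{3} \approx -895.33$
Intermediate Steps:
$V = 3$
$j{\left(w \right)} = -15$ ($j{\left(w \right)} = \left(-1\right) 3 \cdot 5 = \left(-3\right) 5 = -15$)
$K{\left(v \right)} = 6 + \frac{11}{v}$
$K{\left(j{\left(1 \right)} \right)} \left(-170\right) = \left(6 + \frac{11}{-15}\right) \left(-170\right) = \left(6 + 11 \left(- \frac{1}{15}\right)\right) \left(-170\right) = \left(6 - \frac{11}{15}\right) \left(-170\right) = \frac{79}{15} \left(-170\right) = - \frac{2686}{3}$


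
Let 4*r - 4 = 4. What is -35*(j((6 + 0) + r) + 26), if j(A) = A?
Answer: -1190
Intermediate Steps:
r = 2 (r = 1 + (¼)*4 = 1 + 1 = 2)
-35*(j((6 + 0) + r) + 26) = -35*(((6 + 0) + 2) + 26) = -35*((6 + 2) + 26) = -35*(8 + 26) = -35*34 = -1190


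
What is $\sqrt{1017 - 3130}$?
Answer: $i \sqrt{2113} \approx 45.967 i$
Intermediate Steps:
$\sqrt{1017 - 3130} = \sqrt{-2113} = i \sqrt{2113}$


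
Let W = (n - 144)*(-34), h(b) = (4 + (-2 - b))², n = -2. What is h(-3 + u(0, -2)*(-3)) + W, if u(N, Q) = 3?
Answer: 5160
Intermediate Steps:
h(b) = (2 - b)²
W = 4964 (W = (-2 - 144)*(-34) = -146*(-34) = 4964)
h(-3 + u(0, -2)*(-3)) + W = (-2 + (-3 + 3*(-3)))² + 4964 = (-2 + (-3 - 9))² + 4964 = (-2 - 12)² + 4964 = (-14)² + 4964 = 196 + 4964 = 5160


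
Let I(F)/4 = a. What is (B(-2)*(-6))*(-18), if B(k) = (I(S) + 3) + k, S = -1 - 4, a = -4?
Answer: -1620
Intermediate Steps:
S = -5
I(F) = -16 (I(F) = 4*(-4) = -16)
B(k) = -13 + k (B(k) = (-16 + 3) + k = -13 + k)
(B(-2)*(-6))*(-18) = ((-13 - 2)*(-6))*(-18) = -15*(-6)*(-18) = 90*(-18) = -1620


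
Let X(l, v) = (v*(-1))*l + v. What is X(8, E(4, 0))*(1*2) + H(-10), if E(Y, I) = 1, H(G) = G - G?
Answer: -14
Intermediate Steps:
H(G) = 0
X(l, v) = v - l*v (X(l, v) = (-v)*l + v = -l*v + v = v - l*v)
X(8, E(4, 0))*(1*2) + H(-10) = (1*(1 - 1*8))*(1*2) + 0 = (1*(1 - 8))*2 + 0 = (1*(-7))*2 + 0 = -7*2 + 0 = -14 + 0 = -14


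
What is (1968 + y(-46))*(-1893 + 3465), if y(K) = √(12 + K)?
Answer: 3093696 + 1572*I*√34 ≈ 3.0937e+6 + 9166.3*I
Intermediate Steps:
(1968 + y(-46))*(-1893 + 3465) = (1968 + √(12 - 46))*(-1893 + 3465) = (1968 + √(-34))*1572 = (1968 + I*√34)*1572 = 3093696 + 1572*I*√34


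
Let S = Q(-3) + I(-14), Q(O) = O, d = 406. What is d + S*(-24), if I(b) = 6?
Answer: 334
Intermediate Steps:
S = 3 (S = -3 + 6 = 3)
d + S*(-24) = 406 + 3*(-24) = 406 - 72 = 334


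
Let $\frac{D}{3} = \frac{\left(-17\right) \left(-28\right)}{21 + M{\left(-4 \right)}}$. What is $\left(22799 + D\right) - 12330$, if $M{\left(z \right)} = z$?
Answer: $10553$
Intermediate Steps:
$D = 84$ ($D = 3 \frac{\left(-17\right) \left(-28\right)}{21 - 4} = 3 \cdot \frac{476}{17} = 3 \cdot 476 \cdot \frac{1}{17} = 3 \cdot 28 = 84$)
$\left(22799 + D\right) - 12330 = \left(22799 + 84\right) - 12330 = 22883 - 12330 = 10553$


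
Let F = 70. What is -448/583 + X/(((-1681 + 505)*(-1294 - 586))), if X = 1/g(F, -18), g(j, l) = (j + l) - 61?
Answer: -8914268743/11600487360 ≈ -0.76844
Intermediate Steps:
g(j, l) = -61 + j + l
X = -⅑ (X = 1/(-61 + 70 - 18) = 1/(-9) = -⅑ ≈ -0.11111)
-448/583 + X/(((-1681 + 505)*(-1294 - 586))) = -448/583 - 1/((-1681 + 505)*(-1294 - 586))/9 = -448*1/583 - 1/(9*((-1176*(-1880)))) = -448/583 - ⅑/2210880 = -448/583 - ⅑*1/2210880 = -448/583 - 1/19897920 = -8914268743/11600487360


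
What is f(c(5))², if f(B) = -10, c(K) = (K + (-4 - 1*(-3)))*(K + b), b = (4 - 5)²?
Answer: 100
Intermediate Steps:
b = 1 (b = (-1)² = 1)
c(K) = (1 + K)*(-1 + K) (c(K) = (K + (-4 - 1*(-3)))*(K + 1) = (K + (-4 + 3))*(1 + K) = (K - 1)*(1 + K) = (-1 + K)*(1 + K) = (1 + K)*(-1 + K))
f(c(5))² = (-10)² = 100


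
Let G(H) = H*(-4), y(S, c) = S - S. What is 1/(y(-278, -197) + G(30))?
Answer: -1/120 ≈ -0.0083333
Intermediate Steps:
y(S, c) = 0
G(H) = -4*H
1/(y(-278, -197) + G(30)) = 1/(0 - 4*30) = 1/(0 - 120) = 1/(-120) = -1/120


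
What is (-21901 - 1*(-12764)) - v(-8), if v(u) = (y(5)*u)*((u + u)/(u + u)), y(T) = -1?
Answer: -9145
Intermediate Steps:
v(u) = -u (v(u) = (-u)*((u + u)/(u + u)) = (-u)*((2*u)/((2*u))) = (-u)*((2*u)*(1/(2*u))) = -u*1 = -u)
(-21901 - 1*(-12764)) - v(-8) = (-21901 - 1*(-12764)) - (-1)*(-8) = (-21901 + 12764) - 1*8 = -9137 - 8 = -9145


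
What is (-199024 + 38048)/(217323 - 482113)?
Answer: 80488/132395 ≈ 0.60794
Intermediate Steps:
(-199024 + 38048)/(217323 - 482113) = -160976/(-264790) = -160976*(-1/264790) = 80488/132395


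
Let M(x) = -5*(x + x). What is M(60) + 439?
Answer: -161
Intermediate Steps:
M(x) = -10*x
M(60) + 439 = -10*60 + 439 = -600 + 439 = -161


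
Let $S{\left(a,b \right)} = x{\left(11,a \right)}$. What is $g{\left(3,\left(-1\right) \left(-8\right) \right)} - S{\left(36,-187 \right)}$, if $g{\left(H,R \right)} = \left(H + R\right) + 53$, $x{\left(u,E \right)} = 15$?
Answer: $49$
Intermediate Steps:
$S{\left(a,b \right)} = 15$
$g{\left(H,R \right)} = 53 + H + R$
$g{\left(3,\left(-1\right) \left(-8\right) \right)} - S{\left(36,-187 \right)} = \left(53 + 3 - -8\right) - 15 = \left(53 + 3 + 8\right) - 15 = 64 - 15 = 49$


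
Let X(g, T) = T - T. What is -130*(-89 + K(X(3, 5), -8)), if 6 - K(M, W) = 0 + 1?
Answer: 10920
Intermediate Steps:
X(g, T) = 0
K(M, W) = 5 (K(M, W) = 6 - (0 + 1) = 6 - 1*1 = 6 - 1 = 5)
-130*(-89 + K(X(3, 5), -8)) = -130*(-89 + 5) = -130*(-84) = 10920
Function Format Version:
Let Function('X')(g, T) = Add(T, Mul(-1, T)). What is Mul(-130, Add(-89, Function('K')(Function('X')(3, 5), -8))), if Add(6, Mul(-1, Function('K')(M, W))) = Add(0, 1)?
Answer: 10920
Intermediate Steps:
Function('X')(g, T) = 0
Function('K')(M, W) = 5 (Function('K')(M, W) = Add(6, Mul(-1, Add(0, 1))) = Add(6, Mul(-1, 1)) = Add(6, -1) = 5)
Mul(-130, Add(-89, Function('K')(Function('X')(3, 5), -8))) = Mul(-130, Add(-89, 5)) = Mul(-130, -84) = 10920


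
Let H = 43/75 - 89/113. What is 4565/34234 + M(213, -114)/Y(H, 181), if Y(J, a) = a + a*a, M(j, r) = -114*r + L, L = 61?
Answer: 149343392/281934107 ≈ 0.52971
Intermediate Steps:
H = -1816/8475 (H = 43*(1/75) - 89*1/113 = 43/75 - 89/113 = -1816/8475 ≈ -0.21428)
M(j, r) = 61 - 114*r (M(j, r) = -114*r + 61 = 61 - 114*r)
Y(J, a) = a + a²
4565/34234 + M(213, -114)/Y(H, 181) = 4565/34234 + (61 - 114*(-114))/((181*(1 + 181))) = 4565*(1/34234) + (61 + 12996)/((181*182)) = 4565/34234 + 13057/32942 = 149343392/281934107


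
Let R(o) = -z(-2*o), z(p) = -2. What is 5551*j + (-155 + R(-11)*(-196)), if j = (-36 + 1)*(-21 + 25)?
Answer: -777687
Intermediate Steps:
j = -140 (j = -35*4 = -140)
R(o) = 2 (R(o) = -1*(-2) = 2)
5551*j + (-155 + R(-11)*(-196)) = 5551*(-140) + (-155 + 2*(-196)) = -777140 + (-155 - 392) = -777140 - 547 = -777687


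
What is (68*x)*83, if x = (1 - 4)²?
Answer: 50796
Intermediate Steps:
x = 9 (x = (-3)² = 9)
(68*x)*83 = (68*9)*83 = 612*83 = 50796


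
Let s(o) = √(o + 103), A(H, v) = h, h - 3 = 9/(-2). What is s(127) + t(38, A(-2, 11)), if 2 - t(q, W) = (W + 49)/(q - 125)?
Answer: 443/174 + √230 ≈ 17.712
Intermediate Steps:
h = -3/2 (h = 3 + 9/(-2) = 3 + 9*(-½) = 3 - 9/2 = -3/2 ≈ -1.5000)
A(H, v) = -3/2
t(q, W) = 2 - (49 + W)/(-125 + q) (t(q, W) = 2 - (W + 49)/(q - 125) = 2 - (49 + W)/(-125 + q))
s(o) = √(103 + o)
s(127) + t(38, A(-2, 11)) = √(103 + 127) + (-299 - 1*(-3/2) + 2*38)/(-125 + 38) = √230 + (-299 + 3/2 + 76)/(-87) = √230 - 1/87*(-443/2) = √230 + 443/174 = 443/174 + √230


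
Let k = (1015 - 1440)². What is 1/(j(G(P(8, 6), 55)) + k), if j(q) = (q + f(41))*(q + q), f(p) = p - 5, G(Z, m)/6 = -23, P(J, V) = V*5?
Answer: 1/208777 ≈ 4.7898e-6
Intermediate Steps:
P(J, V) = 5*V
G(Z, m) = -138 (G(Z, m) = 6*(-23) = -138)
f(p) = -5 + p
j(q) = 2*q*(36 + q) (j(q) = (q + (-5 + 41))*(q + q) = (q + 36)*(2*q) = (36 + q)*(2*q) = 2*q*(36 + q))
k = 180625 (k = (-425)² = 180625)
1/(j(G(P(8, 6), 55)) + k) = 1/(2*(-138)*(36 - 138) + 180625) = 1/(2*(-138)*(-102) + 180625) = 1/(28152 + 180625) = 1/208777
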